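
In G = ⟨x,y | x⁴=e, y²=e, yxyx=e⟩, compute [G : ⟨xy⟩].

First find ord(xy) by computing successive powers:
  (xy)¹ = xy, (xy)² = e.
So |⟨xy⟩| = ord(xy) = 2. With |G| = 8, by Lagrange [G : ⟨xy⟩] = 8/2 = 4.

Answer: 4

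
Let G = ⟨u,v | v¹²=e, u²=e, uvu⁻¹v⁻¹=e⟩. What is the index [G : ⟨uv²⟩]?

First find ord(uv²) by computing successive powers:
  (uv²)¹ = uv², (uv²)² = v⁴, (uv²)³ = uv⁶, (uv²)⁴ = v⁸, (uv²)⁵ = uv¹⁰, (uv²)⁶ = e.
So |⟨uv²⟩| = ord(uv²) = 6. With |G| = 24, by Lagrange [G : ⟨uv²⟩] = 24/6 = 4.

Answer: 4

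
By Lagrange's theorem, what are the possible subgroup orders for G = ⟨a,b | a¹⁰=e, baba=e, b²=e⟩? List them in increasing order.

|G| = 20 = 2² · 5. By Lagrange's theorem the order of any subgroup divides 20; the divisors of 20 are 1, 2, 4, 5, 10, 20.

Answer: 1, 2, 4, 5, 10, 20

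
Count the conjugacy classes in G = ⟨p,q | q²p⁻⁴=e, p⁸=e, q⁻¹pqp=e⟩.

The conjugacy classes (representative and size) are:
  [e] (size 1), [p⁷] (size 2), [p⁶] (size 2), [p³] (size 2), [p⁴] (size 1), [p²q⁻¹] (size 4), [p³q⁻¹] (size 4).
Class equation: 1 + 2 + 2 + 2 + 1 + 4 + 4 = 16 = |G|. So G has 7 conjugacy classes.

Answer: 7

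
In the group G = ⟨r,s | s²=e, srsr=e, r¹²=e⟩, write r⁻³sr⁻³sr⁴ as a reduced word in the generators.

Multiply left to right, reducing at each step:
  (r⁹) · s = r⁹s
  (r⁹s) · r⁻³ = s
  s · s = e
  e · r⁴ = r⁴

Answer: r⁴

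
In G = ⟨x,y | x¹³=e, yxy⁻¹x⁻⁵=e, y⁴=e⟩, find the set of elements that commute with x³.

⟨x³⟩ ⊆ C_G(x³) since powers of x³ commute with x³; so |C_G(x³)| ≥ |⟨x³⟩| = 13.
By orbit–stabilizer, |C_G(x³)| = |G| / |conj. class of x³| = 52 / 4 = 13.
The 13 elements commuting with x³ are {e, x, x², x³, x⁴, x⁵, x⁶, x⁷, x⁸, x⁹, x¹⁰, x¹¹, x¹²}.

Answer: {e, x, x², x³, x⁴, x⁵, x⁶, x⁷, x⁸, x⁹, x¹⁰, x¹¹, x¹²}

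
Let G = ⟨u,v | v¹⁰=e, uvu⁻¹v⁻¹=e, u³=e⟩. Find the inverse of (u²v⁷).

The order of (u²v⁷) is 30 (smallest k with (u²v⁷)ᵏ = e), so (u²v⁷)⁻¹ = (u²v⁷)²⁹ = uv³.
Check: (u²v⁷) · (uv³) → (u²v⁷) · u = v⁷;   (v⁷) · v³ = e, giving e as required.

Answer: uv³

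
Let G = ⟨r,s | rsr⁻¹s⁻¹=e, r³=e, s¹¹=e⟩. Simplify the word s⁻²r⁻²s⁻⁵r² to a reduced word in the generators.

Multiply left to right, reducing at each step:
  (s⁹) · r⁻² = rs⁹
  (rs⁹) · s⁻⁵ = rs⁴
  (rs⁴) · r² = s⁴

Answer: s⁴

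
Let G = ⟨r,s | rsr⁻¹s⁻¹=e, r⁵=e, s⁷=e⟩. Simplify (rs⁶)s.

Compute (rs⁶) · s by multiplying left to right and reducing via the relations at each step:
  (rs⁶) · s = r

Answer: r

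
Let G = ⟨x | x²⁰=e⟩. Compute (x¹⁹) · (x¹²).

Compute (x¹⁹) · (x¹²) by multiplying left to right and reducing via the relations at each step:
  (x¹⁹) · x¹² = x¹¹

Answer: x¹¹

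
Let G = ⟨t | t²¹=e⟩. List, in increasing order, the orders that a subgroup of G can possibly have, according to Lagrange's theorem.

|G| = 21 = 3 · 7. By Lagrange's theorem the order of any subgroup divides 21; the divisors of 21 are 1, 3, 7, 21.

Answer: 1, 3, 7, 21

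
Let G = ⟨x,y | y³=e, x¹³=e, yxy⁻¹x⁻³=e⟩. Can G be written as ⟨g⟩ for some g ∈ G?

Every cyclic group is abelian. But x·y = xy while y·x = x³y, so x·y ≠ y·x and G is not abelian. Hence G is not cyclic.

Answer: No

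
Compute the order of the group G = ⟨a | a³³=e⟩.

G is generated by a single element, so G is cyclic. The relator gives a³³ = e and no smaller power is forced to be e, so the 33 powers {a, e, a², a³, a⁴, a⁵, a⁶, a⁷, a⁸, a⁹, a²², a²³, a²¹, a²⁰, a²⁴, a²⁵, a²⁶, a²⁷, a²⁸, a²⁹, a³², a³¹, a³⁰, a¹², a¹³, a¹¹, a¹⁰, a¹⁴, a¹⁵, a¹⁶, a¹⁷, a¹⁸, a¹⁹} are distinct. Hence |G| = 33.

Answer: 33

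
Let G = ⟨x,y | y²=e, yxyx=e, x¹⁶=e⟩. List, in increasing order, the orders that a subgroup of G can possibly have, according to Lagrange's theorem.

|G| = 32 = 2⁵. By Lagrange's theorem the order of any subgroup divides 32; the divisors of 32 are 1, 2, 4, 8, 16, 32.

Answer: 1, 2, 4, 8, 16, 32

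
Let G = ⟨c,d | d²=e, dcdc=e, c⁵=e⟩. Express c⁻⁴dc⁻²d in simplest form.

Multiply left to right, reducing at each step:
  c · d = cd
  (cd) · c⁻² = c³d
  (c³d) · d = c³

Answer: c³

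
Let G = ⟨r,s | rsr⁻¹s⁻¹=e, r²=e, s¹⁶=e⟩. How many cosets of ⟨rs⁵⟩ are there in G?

First find ord(rs⁵) by computing successive powers:
  (rs⁵)¹ = rs⁵, (rs⁵)² = s¹⁰, (rs⁵)³ = rs¹⁵, (rs⁵)⁴ = s⁴, (rs⁵)⁵ = rs⁹, (rs⁵)⁶ = s¹⁴, (rs⁵)⁷ = rs³, (rs⁵)⁸ = s⁸, (rs⁵)⁹ = rs¹³, (rs⁵)¹⁰ = s², (rs⁵)¹¹ = rs⁷, (rs⁵)¹² = s¹², (rs⁵)¹³ = rs, (rs⁵)¹⁴ = s⁶, (rs⁵)¹⁵ = rs¹¹, (rs⁵)¹⁶ = e.
So |⟨rs⁵⟩| = ord(rs⁵) = 16. With |G| = 32, by Lagrange [G : ⟨rs⁵⟩] = 32/16 = 2.

Answer: 2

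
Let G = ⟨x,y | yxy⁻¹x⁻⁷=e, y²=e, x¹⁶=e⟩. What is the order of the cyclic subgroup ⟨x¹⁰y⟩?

|⟨x¹⁰y⟩| equals the order of x¹⁰y. Compute successive powers until reaching e:
  (x¹⁰y)¹ = x¹⁰y, (x¹⁰y)² = e.
The smallest positive k with (x¹⁰y)ᵏ = e is 2, so |⟨x¹⁰y⟩| = 2.

Answer: 2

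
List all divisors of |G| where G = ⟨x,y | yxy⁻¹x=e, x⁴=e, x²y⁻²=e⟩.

|G| = 8 = 2³. By Lagrange's theorem the order of any subgroup divides 8; the divisors of 8 are 1, 2, 4, 8.

Answer: 1, 2, 4, 8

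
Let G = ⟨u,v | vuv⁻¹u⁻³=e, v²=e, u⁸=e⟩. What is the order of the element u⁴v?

Compute successive powers until reaching e:
  (u⁴v)¹ = u⁴v, (u⁴v)² = e.
The smallest positive k with (u⁴v)ᵏ = e is 2.

Answer: 2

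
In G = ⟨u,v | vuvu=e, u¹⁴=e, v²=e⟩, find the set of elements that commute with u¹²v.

⟨u¹²v⟩ ⊆ C_G(u¹²v) since powers of u¹²v commute with u¹²v; so |C_G(u¹²v)| ≥ |⟨u¹²v⟩| = 2.
By orbit–stabilizer, |C_G(u¹²v)| = |G| / |conj. class of u¹²v| = 28 / 7 = 4.
The 4 elements commuting with u¹²v are {e, u⁷, u⁵v, u¹²v}.

Answer: {e, u⁷, u⁵v, u¹²v}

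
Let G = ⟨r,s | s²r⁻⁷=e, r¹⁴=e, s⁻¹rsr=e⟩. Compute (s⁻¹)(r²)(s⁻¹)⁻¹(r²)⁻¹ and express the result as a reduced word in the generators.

[(s⁻¹), (r²)] = (s⁻¹)·(r²)·(s⁻¹)⁻¹·(r²)⁻¹.
  (s⁻¹) · (r²) = r⁵s
  (r⁵s) · s = r¹²
  (r¹²) · (r¹²) = r¹⁰

Answer: r¹⁰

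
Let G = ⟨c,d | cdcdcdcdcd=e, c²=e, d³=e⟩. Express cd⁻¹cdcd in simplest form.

Multiply left to right, reducing at each step:
  c · d⁻¹ = cd²
  (cd²) · c = cd²c
  (cd²c) · d = cd²cd
  (cd²cd) · c = cd²cdc
  (cd²cdc) · d = cd²cdcd

Answer: cd²cdcd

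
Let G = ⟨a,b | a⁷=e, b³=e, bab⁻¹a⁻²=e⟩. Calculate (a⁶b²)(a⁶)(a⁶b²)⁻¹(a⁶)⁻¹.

[(a⁶b²), (a⁶)] = (a⁶b²)·(a⁶)·(a⁶b²)⁻¹·(a⁶)⁻¹.
  (a⁶b²) · (a⁶) = a²b²
  (a²b²) · (a²b) = a³
  (a³) · a = a⁴

Answer: a⁴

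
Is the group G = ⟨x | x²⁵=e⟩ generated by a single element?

|G| = 25. The element x has order 25 (its powers give 25 distinct elements), so ⟨x⟩ = G and G is cyclic.

Answer: Yes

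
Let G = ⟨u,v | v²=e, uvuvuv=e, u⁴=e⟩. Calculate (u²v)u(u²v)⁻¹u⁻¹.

[(u²v), u] = (u²v)·u·(u²v)⁻¹·u⁻¹.
  (u²v) · u = u²vu
  (u²vu) · (vu²) = uvu
  (uvu) · (u³) = uv

Answer: uv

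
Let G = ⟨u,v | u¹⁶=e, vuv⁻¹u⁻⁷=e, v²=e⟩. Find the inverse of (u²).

The order of (u²) is 8 (smallest k with (u²)ᵏ = e), so (u²)⁻¹ = (u²)⁷ = u¹⁴.
Check: (u²) · (u¹⁴) → (u²) · u¹⁴ = e, giving e as required.

Answer: u¹⁴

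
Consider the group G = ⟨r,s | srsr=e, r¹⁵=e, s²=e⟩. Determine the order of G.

Enumerate words in the generators, reducing via the relations: the distinct elements are
  {e, r, s, rs, r², r³, r⁴, r⁵, r⁶, r⁷, r⁸, r⁹, r²s, r³s, r¹², r¹³, r¹¹, r¹⁰, r¹⁴, r⁴s, r⁵s, r⁶s, r⁷s, r⁸s, r⁹s, r¹²s, r¹³s, r¹¹s, r¹⁰s, r¹⁴s}.
No further products give new elements, so |G| = 30.

Answer: 30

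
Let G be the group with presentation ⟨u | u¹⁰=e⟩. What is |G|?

G is generated by a single element, so G is cyclic. The relator gives u¹⁰ = e and no smaller power is forced to be e, so the 10 powers {e, u, u², u³, u⁴, u⁵, u⁶, u⁷, u⁸, u⁹} are distinct. Hence |G| = 10.

Answer: 10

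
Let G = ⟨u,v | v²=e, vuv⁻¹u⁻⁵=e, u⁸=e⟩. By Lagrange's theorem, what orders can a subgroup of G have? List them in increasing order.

|G| = 16 = 2⁴. By Lagrange's theorem the order of any subgroup divides 16; the divisors of 16 are 1, 2, 4, 8, 16.

Answer: 1, 2, 4, 8, 16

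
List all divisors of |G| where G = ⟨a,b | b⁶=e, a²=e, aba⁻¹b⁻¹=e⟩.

|G| = 12 = 2² · 3. By Lagrange's theorem the order of any subgroup divides 12; the divisors of 12 are 1, 2, 3, 4, 6, 12.

Answer: 1, 2, 3, 4, 6, 12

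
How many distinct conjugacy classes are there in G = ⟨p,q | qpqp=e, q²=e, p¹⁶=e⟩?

The conjugacy classes (representative and size) are:
  [e] (size 1), [p¹⁵] (size 2), [p²] (size 2), [p³] (size 2), [p¹²] (size 2), [p⁵] (size 2), [p⁶] (size 2), [p⁷] (size 2), [p⁸] (size 1), [p²q] (size 8), [p¹⁵q] (size 8).
Class equation: 1 + 2 + 2 + 2 + 2 + 2 + 2 + 2 + 1 + 8 + 8 = 32 = |G|. So G has 11 conjugacy classes.

Answer: 11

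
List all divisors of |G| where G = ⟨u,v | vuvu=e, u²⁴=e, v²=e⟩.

|G| = 48 = 2⁴ · 3. By Lagrange's theorem the order of any subgroup divides 48; the divisors of 48 are 1, 2, 3, 4, 6, 8, 12, 16, 24, 48.

Answer: 1, 2, 3, 4, 6, 8, 12, 16, 24, 48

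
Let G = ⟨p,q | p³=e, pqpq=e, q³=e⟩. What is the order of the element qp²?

Compute successive powers until reaching e:
  (qp²)¹ = qp², (qp²)² = pq², (qp²)³ = e.
The smallest positive k with (qp²)ᵏ = e is 3.

Answer: 3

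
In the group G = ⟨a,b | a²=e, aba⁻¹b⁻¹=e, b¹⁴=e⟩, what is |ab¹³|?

Compute successive powers until reaching e:
  (ab¹³)¹ = ab¹³, (ab¹³)² = b¹², (ab¹³)³ = ab¹¹, (ab¹³)⁴ = b¹⁰, (ab¹³)⁵ = ab⁹, (ab¹³)⁶ = b⁸, (ab¹³)⁷ = ab⁷, (ab¹³)⁸ = b⁶, (ab¹³)⁹ = ab⁵, (ab¹³)¹⁰ = b⁴, (ab¹³)¹¹ = ab³, (ab¹³)¹² = b², (ab¹³)¹³ = ab, (ab¹³)¹⁴ = e.
The smallest positive k with (ab¹³)ᵏ = e is 14.

Answer: 14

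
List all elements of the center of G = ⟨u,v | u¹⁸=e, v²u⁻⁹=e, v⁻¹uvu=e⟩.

An element z ∈ Z(G) iff z commutes with every generator.
For example u⁹ is central: (u⁹)·u = u¹⁰ = u·(u⁹); (u⁹)·v = v⁻¹ = v·(u⁹).
Whereas u ∉ Z(G) since u·v = uv ≠ u⁸v⁻¹ = v·u.
Checking each of the 36 elements this way gives Z(G) = {e, u⁹}, of order 2.

Answer: {e, u⁹}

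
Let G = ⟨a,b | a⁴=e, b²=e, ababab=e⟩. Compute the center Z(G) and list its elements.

An element z ∈ Z(G) iff z commutes with every generator.
For example e is central: e·a = a = a·e; e·b = b = b·e.
Whereas a ∉ Z(G) since a·b = ab ≠ ba = b·a.
Checking each of the 24 elements this way gives Z(G) = {e}, of order 1.

Answer: {e}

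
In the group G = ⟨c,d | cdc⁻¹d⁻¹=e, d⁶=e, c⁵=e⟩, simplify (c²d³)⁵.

Compute successive powers of (c²d³), reducing at each step:
  (c²d³)²: (c²d³) · c² = c⁴d³;   (c⁴d³) · d³ = c⁴
  (c²d³)³: (c⁴) · c² = c;   c · d³ = cd³
  (c²d³)⁴: (cd³) · c² = c³d³;   (c³d³) · d³ = c³
  (c²d³)⁵: (c³) · c² = e;   e · d³ = d³

Answer: d³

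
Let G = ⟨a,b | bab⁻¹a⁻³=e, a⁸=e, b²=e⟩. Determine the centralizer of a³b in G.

⟨a³b⟩ ⊆ C_G(a³b) since powers of a³b commute with a³b; so |C_G(a³b)| ≥ |⟨a³b⟩| = 4.
By orbit–stabilizer, |C_G(a³b)| = |G| / |conj. class of a³b| = 16 / 4 = 4.
The 4 elements commuting with a³b are {e, a⁴, a³b, a⁷b}.

Answer: {e, a⁴, a³b, a⁷b}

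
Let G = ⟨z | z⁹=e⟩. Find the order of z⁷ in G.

Compute successive powers until reaching e:
  (z⁷)¹ = z⁷, (z⁷)² = z⁵, (z⁷)³ = z³, (z⁷)⁴ = z, (z⁷)⁵ = z⁸, (z⁷)⁶ = z⁶, (z⁷)⁷ = z⁴, (z⁷)⁸ = z², (z⁷)⁹ = e.
The smallest positive k with (z⁷)ᵏ = e is 9.

Answer: 9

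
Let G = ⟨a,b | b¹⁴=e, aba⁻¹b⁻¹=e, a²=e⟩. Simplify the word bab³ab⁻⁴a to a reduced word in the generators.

Multiply left to right, reducing at each step:
  b · a = ab
  (ab) · b³ = ab⁴
  (ab⁴) · a = b⁴
  (b⁴) · b⁻⁴ = e
  e · a = a

Answer: a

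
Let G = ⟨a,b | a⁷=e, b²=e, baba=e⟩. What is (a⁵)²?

Compute successive powers of (a⁵), reducing at each step:
  (a⁵)²: (a⁵) · a⁵ = a³

Answer: a³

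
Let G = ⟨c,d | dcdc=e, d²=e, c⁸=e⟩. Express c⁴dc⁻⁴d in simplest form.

Multiply left to right, reducing at each step:
  (c⁴) · d = c⁴d
  (c⁴d) · c⁻⁴ = d
  d · d = e

Answer: e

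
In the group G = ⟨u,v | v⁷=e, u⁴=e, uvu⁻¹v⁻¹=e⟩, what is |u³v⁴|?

Compute successive powers until reaching e:
  (u³v⁴)¹ = u³v⁴, (u³v⁴)² = u²v, (u³v⁴)³ = uv⁵, (u³v⁴)⁴ = v², (u³v⁴)⁵ = u³v⁶, (u³v⁴)⁶ = u²v³, (u³v⁴)⁷ = u, (u³v⁴)⁸ = v⁴, (u³v⁴)⁹ = u³v, (u³v⁴)¹⁰ = u²v⁵, (u³v⁴)¹¹ = uv², (u³v⁴)¹² = v⁶, (u³v⁴)¹³ = u³v³, (u³v⁴)¹⁴ = u², (u³v⁴)¹⁵ = uv⁴, (u³v⁴)¹⁶ = v, (u³v⁴)¹⁷ = u³v⁵, (u³v⁴)¹⁸ = u²v², (u³v⁴)¹⁹ = uv⁶, (u³v⁴)²⁰ = v³, (u³v⁴)²¹ = u³, (u³v⁴)²² = u²v⁴, (u³v⁴)²³ = uv, (u³v⁴)²⁴ = v⁵, (u³v⁴)²⁵ = u³v², (u³v⁴)²⁶ = u²v⁶, (u³v⁴)²⁷ = uv³, (u³v⁴)²⁸ = e.
The smallest positive k with (u³v⁴)ᵏ = e is 28.

Answer: 28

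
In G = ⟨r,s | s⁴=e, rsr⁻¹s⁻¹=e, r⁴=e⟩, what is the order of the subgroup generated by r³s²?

|⟨r³s²⟩| equals the order of r³s². Compute successive powers until reaching e:
  (r³s²)¹ = r³s², (r³s²)² = r², (r³s²)³ = rs², (r³s²)⁴ = e.
The smallest positive k with (r³s²)ᵏ = e is 4, so |⟨r³s²⟩| = 4.

Answer: 4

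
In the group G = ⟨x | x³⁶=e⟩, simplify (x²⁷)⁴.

Compute successive powers of (x²⁷), reducing at each step:
  (x²⁷)²: (x²⁷) · x²⁷ = x¹⁸
  (x²⁷)³: (x¹⁸) · x²⁷ = x⁹
  (x²⁷)⁴: (x⁹) · x²⁷ = e

Answer: e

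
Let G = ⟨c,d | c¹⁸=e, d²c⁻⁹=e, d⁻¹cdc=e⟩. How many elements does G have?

Enumerate words in the generators, reducing via the relations: the distinct elements are
  {c, d, e, cd, c², c³, c⁴, c⁵, c⁶, c⁷, c⁸, c⁹, c²d, c³d, c¹², c¹³, c¹¹, c¹⁰, c¹⁴, c¹⁵, c¹⁶, c¹⁷, c⁴d, c⁵d, c⁶d, c⁷d, c⁸d, d⁻¹, cd⁻¹, c²d⁻¹, c³d⁻¹, c⁴d⁻¹, c⁵d⁻¹, c⁶d⁻¹, c⁷d⁻¹, c⁸d⁻¹}.
No further products give new elements, so |G| = 36.

Answer: 36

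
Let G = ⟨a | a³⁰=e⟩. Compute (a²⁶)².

Compute successive powers of (a²⁶), reducing at each step:
  (a²⁶)²: (a²⁶) · a²⁶ = a²²

Answer: a²²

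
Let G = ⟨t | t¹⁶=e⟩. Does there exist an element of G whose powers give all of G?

|G| = 16. The element t has order 16 (its powers give 16 distinct elements), so ⟨t⟩ = G and G is cyclic.

Answer: Yes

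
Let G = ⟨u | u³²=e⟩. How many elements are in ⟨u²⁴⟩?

|⟨u²⁴⟩| equals the order of u²⁴. Compute successive powers until reaching e:
  (u²⁴)¹ = u²⁴, (u²⁴)² = u¹⁶, (u²⁴)³ = u⁸, (u²⁴)⁴ = e.
The smallest positive k with (u²⁴)ᵏ = e is 4, so |⟨u²⁴⟩| = 4.

Answer: 4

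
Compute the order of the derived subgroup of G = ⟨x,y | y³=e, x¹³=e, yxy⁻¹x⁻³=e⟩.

G' = [G, G] is generated by all commutators. The generator-pair commutators are: [x, y] = x¹¹.
The subgroup they normally generate is {e, x, x², x³, x⁴, x⁵, x⁶, x⁷, x⁸, x⁹, x¹⁰, x¹¹, x¹²}, of order 13.
Check: |G/G'| = 39/13 = 3 is the order of the abelianisation.

Answer: 13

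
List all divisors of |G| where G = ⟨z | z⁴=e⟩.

|G| = 4 = 2². By Lagrange's theorem the order of any subgroup divides 4; the divisors of 4 are 1, 2, 4.

Answer: 1, 2, 4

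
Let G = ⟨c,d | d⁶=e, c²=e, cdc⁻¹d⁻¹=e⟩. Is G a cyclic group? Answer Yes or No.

|G| = 12, but the maximum element order in G is 6 < 12. No single element generates all of G, so G is not cyclic.

Answer: No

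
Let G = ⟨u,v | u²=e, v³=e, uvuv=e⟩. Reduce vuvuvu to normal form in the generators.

Multiply left to right, reducing at each step:
  v · u = uv²
  (uv²) · v = u
  u · u = e
  e · v = v
  v · u = uv²

Answer: uv²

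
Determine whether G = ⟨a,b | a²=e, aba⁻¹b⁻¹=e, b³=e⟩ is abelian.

Each pair of generators commutes: a·b = ab = b·a. Since the generators pairwise commute, every element of G commutes with every other, so G is abelian.

Answer: Yes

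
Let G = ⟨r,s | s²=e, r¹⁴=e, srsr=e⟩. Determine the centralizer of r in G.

⟨r⟩ ⊆ C_G(r) since powers of r commute with r; so |C_G(r)| ≥ |⟨r⟩| = 14.
By orbit–stabilizer, |C_G(r)| = |G| / |conj. class of r| = 28 / 2 = 14.
The 14 elements commuting with r are {e, r, r², r³, r⁴, r⁵, r⁶, r⁷, r⁸, r⁹, r¹⁰, r¹¹, r¹², r¹³}.

Answer: {e, r, r², r³, r⁴, r⁵, r⁶, r⁷, r⁸, r⁹, r¹⁰, r¹¹, r¹², r¹³}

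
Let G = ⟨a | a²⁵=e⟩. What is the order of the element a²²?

Compute successive powers until reaching e:
  (a²²)¹ = a²², (a²²)² = a¹⁹, (a²²)³ = a¹⁶, (a²²)⁴ = a¹³, (a²²)⁵ = a¹⁰, (a²²)⁶ = a⁷, (a²²)⁷ = a⁴, (a²²)⁸ = a, (a²²)⁹ = a²³, (a²²)¹⁰ = a²⁰, (a²²)¹¹ = a¹⁷, (a²²)¹² = a¹⁴, (a²²)¹³ = a¹¹, (a²²)¹⁴ = a⁸, (a²²)¹⁵ = a⁵, (a²²)¹⁶ = a², (a²²)¹⁷ = a²⁴, (a²²)¹⁸ = a²¹, (a²²)¹⁹ = a¹⁸, (a²²)²⁰ = a¹⁵, (a²²)²¹ = a¹², (a²²)²² = a⁹, (a²²)²³ = a⁶, (a²²)²⁴ = a³, (a²²)²⁵ = e.
The smallest positive k with (a²²)ᵏ = e is 25.

Answer: 25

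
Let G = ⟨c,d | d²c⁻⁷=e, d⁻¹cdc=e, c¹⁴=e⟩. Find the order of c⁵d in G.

Compute successive powers until reaching e:
  (c⁵d)¹ = c⁵d, (c⁵d)² = c⁷, (c⁵d)³ = c⁵d⁻¹, (c⁵d)⁴ = e.
The smallest positive k with (c⁵d)ᵏ = e is 4.

Answer: 4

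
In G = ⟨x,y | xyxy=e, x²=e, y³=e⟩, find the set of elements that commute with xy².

⟨xy²⟩ ⊆ C_G(xy²) since powers of xy² commute with xy²; so |C_G(xy²)| ≥ |⟨xy²⟩| = 2.
By orbit–stabilizer, |C_G(xy²)| = |G| / |conj. class of xy²| = 6 / 3 = 2.
The 2 elements commuting with xy² are {e, xy²}.

Answer: {e, xy²}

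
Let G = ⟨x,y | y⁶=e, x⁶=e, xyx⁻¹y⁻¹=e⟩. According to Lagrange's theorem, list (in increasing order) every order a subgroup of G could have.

|G| = 36 = 2² · 3². By Lagrange's theorem the order of any subgroup divides 36; the divisors of 36 are 1, 2, 3, 4, 6, 9, 12, 18, 36.

Answer: 1, 2, 3, 4, 6, 9, 12, 18, 36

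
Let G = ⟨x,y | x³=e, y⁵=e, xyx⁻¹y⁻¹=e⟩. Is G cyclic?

|G| = 15. The element xy has order 15 (its powers give 15 distinct elements), so ⟨xy⟩ = G and G is cyclic.

Answer: Yes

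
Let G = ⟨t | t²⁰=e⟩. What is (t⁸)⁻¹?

The order of (t⁸) is 5 (smallest k with (t⁸)ᵏ = e), so (t⁸)⁻¹ = (t⁸)⁴ = t¹².
Check: (t⁸) · (t¹²) → (t⁸) · t¹² = e, giving e as required.

Answer: t¹²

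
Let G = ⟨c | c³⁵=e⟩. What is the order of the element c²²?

Compute successive powers until reaching e:
  (c²²)¹ = c²², (c²²)² = c⁹, (c²²)³ = c³¹, (c²²)⁴ = c¹⁸, (c²²)⁵ = c⁵, (c²²)⁶ = c²⁷, (c²²)⁷ = c¹⁴, (c²²)⁸ = c, (c²²)⁹ = c²³, (c²²)¹⁰ = c¹⁰, (c²²)¹¹ = c³², (c²²)¹² = c¹⁹, (c²²)¹³ = c⁶, (c²²)¹⁴ = c²⁸, (c²²)¹⁵ = c¹⁵, (c²²)¹⁶ = c², (c²²)¹⁷ = c²⁴, (c²²)¹⁸ = c¹¹, (c²²)¹⁹ = c³³, (c²²)²⁰ = c²⁰, (c²²)²¹ = c⁷, (c²²)²² = c²⁹, (c²²)²³ = c¹⁶, (c²²)²⁴ = c³, (c²²)²⁵ = c²⁵, (c²²)²⁶ = c¹², (c²²)²⁷ = c³⁴, (c²²)²⁸ = c²¹, (c²²)²⁹ = c⁸, (c²²)³⁰ = c³⁰, (c²²)³¹ = c¹⁷, (c²²)³² = c⁴, (c²²)³³ = c²⁶, (c²²)³⁴ = c¹³, (c²²)³⁵ = e.
The smallest positive k with (c²²)ᵏ = e is 35.

Answer: 35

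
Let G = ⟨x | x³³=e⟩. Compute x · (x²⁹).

Compute x · (x²⁹) by multiplying left to right and reducing via the relations at each step:
  x · x²⁹ = x³⁰

Answer: x³⁰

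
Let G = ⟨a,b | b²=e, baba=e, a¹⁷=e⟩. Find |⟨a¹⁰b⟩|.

|⟨a¹⁰b⟩| equals the order of a¹⁰b. Compute successive powers until reaching e:
  (a¹⁰b)¹ = a¹⁰b, (a¹⁰b)² = e.
The smallest positive k with (a¹⁰b)ᵏ = e is 2, so |⟨a¹⁰b⟩| = 2.

Answer: 2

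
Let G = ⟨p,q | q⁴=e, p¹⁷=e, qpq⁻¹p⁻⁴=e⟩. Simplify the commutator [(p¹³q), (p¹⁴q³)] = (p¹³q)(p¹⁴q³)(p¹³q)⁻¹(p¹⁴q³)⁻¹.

[(p¹³q), (p¹⁴q³)] = (p¹³q)·(p¹⁴q³)·(p¹³q)⁻¹·(p¹⁴q³)⁻¹.
  (p¹³q) · (p¹⁴q³) = p
  p · (pq³) = p²q³
  (p²q³) · (p¹²q) = p⁵

Answer: p⁵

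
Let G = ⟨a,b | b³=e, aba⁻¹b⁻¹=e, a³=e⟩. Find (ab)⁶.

Compute successive powers of (ab), reducing at each step:
  (ab)²: (ab) · a = a²b;   (a²b) · b = a²b²
  (ab)³: (a²b²) · a = b²;   (b²) · b = e
  (ab)⁴: e · a = a;   a · b = ab
  (ab)⁵: (ab) · a = a²b;   (a²b) · b = a²b²
  (ab)⁶: (a²b²) · a = b²;   (b²) · b = e

Answer: e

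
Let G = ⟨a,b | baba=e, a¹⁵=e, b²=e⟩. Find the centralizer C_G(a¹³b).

⟨a¹³b⟩ ⊆ C_G(a¹³b) since powers of a¹³b commute with a¹³b; so |C_G(a¹³b)| ≥ |⟨a¹³b⟩| = 2.
By orbit–stabilizer, |C_G(a¹³b)| = |G| / |conj. class of a¹³b| = 30 / 15 = 2.
The 2 elements commuting with a¹³b are {e, a¹³b}.

Answer: {e, a¹³b}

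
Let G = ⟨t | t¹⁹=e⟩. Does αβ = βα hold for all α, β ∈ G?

G has a single generator, so G is cyclic and hence abelian.

Answer: Yes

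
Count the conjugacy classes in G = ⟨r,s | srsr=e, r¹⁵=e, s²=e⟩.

The conjugacy classes (representative and size) are:
  [e] (size 1), [r¹⁴] (size 2), [r²] (size 2), [r³] (size 2), [r⁴] (size 2), [r¹⁰] (size 2), [r⁹] (size 2), [r⁷] (size 2), [r¹³s] (size 15).
Class equation: 1 + 2 + 2 + 2 + 2 + 2 + 2 + 2 + 15 = 30 = |G|. So G has 9 conjugacy classes.

Answer: 9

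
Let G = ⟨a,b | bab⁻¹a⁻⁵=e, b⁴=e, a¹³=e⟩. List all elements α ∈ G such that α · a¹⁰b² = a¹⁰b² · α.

⟨a¹⁰b²⟩ ⊆ C_G(a¹⁰b²) since powers of a¹⁰b² commute with a¹⁰b²; so |C_G(a¹⁰b²)| ≥ |⟨a¹⁰b²⟩| = 2.
By orbit–stabilizer, |C_G(a¹⁰b²)| = |G| / |conj. class of a¹⁰b²| = 52 / 13 = 4.
The 4 elements commuting with a¹⁰b² are {e, a⁶b, a⁴b³, a¹⁰b²}.

Answer: {e, a⁶b, a⁴b³, a¹⁰b²}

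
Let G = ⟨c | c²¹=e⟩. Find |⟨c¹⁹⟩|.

|⟨c¹⁹⟩| equals the order of c¹⁹. Compute successive powers until reaching e:
  (c¹⁹)¹ = c¹⁹, (c¹⁹)² = c¹⁷, (c¹⁹)³ = c¹⁵, (c¹⁹)⁴ = c¹³, (c¹⁹)⁵ = c¹¹, (c¹⁹)⁶ = c⁹, (c¹⁹)⁷ = c⁷, (c¹⁹)⁸ = c⁵, (c¹⁹)⁹ = c³, (c¹⁹)¹⁰ = c, (c¹⁹)¹¹ = c²⁰, (c¹⁹)¹² = c¹⁸, (c¹⁹)¹³ = c¹⁶, (c¹⁹)¹⁴ = c¹⁴, (c¹⁹)¹⁵ = c¹², (c¹⁹)¹⁶ = c¹⁰, (c¹⁹)¹⁷ = c⁸, (c¹⁹)¹⁸ = c⁶, (c¹⁹)¹⁹ = c⁴, (c¹⁹)²⁰ = c², (c¹⁹)²¹ = e.
The smallest positive k with (c¹⁹)ᵏ = e is 21, so |⟨c¹⁹⟩| = 21.

Answer: 21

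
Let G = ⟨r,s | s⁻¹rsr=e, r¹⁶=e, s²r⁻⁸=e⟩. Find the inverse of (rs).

The order of (rs) is 4 (smallest k with (rs)ᵏ = e), so (rs)⁻¹ = (rs)³ = rs⁻¹.
Check: (rs) · (rs⁻¹) → (rs) · r = s;   s · s⁻¹ = e, giving e as required.

Answer: rs⁻¹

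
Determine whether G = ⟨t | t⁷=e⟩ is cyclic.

|G| = 7. The element t has order 7 (its powers give 7 distinct elements), so ⟨t⟩ = G and G is cyclic.

Answer: Yes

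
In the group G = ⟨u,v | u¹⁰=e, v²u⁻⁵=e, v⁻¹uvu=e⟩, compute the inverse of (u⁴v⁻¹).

The order of (u⁴v⁻¹) is 4 (smallest k with (u⁴v⁻¹)ᵏ = e), so (u⁴v⁻¹)⁻¹ = (u⁴v⁻¹)³ = u⁴v.
Check: (u⁴v⁻¹) · (u⁴v) → (u⁴v⁻¹) · u⁴ = v⁻¹;   (v⁻¹) · v = e, giving e as required.

Answer: u⁴v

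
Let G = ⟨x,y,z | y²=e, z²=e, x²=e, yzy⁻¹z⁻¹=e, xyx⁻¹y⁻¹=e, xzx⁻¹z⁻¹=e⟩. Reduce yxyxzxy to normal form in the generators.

Multiply left to right, reducing at each step:
  y · x = xy
  (xy) · y = x
  x · x = e
  e · z = z
  z · x = xz
  (xz) · y = xyz

Answer: xyz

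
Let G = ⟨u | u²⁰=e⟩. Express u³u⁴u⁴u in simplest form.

Multiply left to right, reducing at each step:
  (u³) · u⁴ = u⁷
  (u⁷) · u⁴ = u¹¹
  (u¹¹) · u = u¹²

Answer: u¹²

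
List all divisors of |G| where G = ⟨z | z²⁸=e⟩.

|G| = 28 = 2² · 7. By Lagrange's theorem the order of any subgroup divides 28; the divisors of 28 are 1, 2, 4, 7, 14, 28.

Answer: 1, 2, 4, 7, 14, 28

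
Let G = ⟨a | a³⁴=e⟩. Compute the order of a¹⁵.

Compute successive powers until reaching e:
  (a¹⁵)¹ = a¹⁵, (a¹⁵)² = a³⁰, (a¹⁵)³ = a¹¹, (a¹⁵)⁴ = a²⁶, (a¹⁵)⁵ = a⁷, (a¹⁵)⁶ = a²², (a¹⁵)⁷ = a³, (a¹⁵)⁸ = a¹⁸, (a¹⁵)⁹ = a³³, (a¹⁵)¹⁰ = a¹⁴, (a¹⁵)¹¹ = a²⁹, (a¹⁵)¹² = a¹⁰, (a¹⁵)¹³ = a²⁵, (a¹⁵)¹⁴ = a⁶, (a¹⁵)¹⁵ = a²¹, (a¹⁵)¹⁶ = a², (a¹⁵)¹⁷ = a¹⁷, (a¹⁵)¹⁸ = a³², (a¹⁵)¹⁹ = a¹³, (a¹⁵)²⁰ = a²⁸, (a¹⁵)²¹ = a⁹, (a¹⁵)²² = a²⁴, (a¹⁵)²³ = a⁵, (a¹⁵)²⁴ = a²⁰, (a¹⁵)²⁵ = a, (a¹⁵)²⁶ = a¹⁶, (a¹⁵)²⁷ = a³¹, (a¹⁵)²⁸ = a¹², (a¹⁵)²⁹ = a²⁷, (a¹⁵)³⁰ = a⁸, (a¹⁵)³¹ = a²³, (a¹⁵)³² = a⁴, (a¹⁵)³³ = a¹⁹, (a¹⁵)³⁴ = e.
The smallest positive k with (a¹⁵)ᵏ = e is 34.

Answer: 34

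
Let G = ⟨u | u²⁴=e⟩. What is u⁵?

Compute successive powers of u, reducing at each step:
  u²: u · u = u²
  u³: (u²) · u = u³
  u⁴: (u³) · u = u⁴
  u⁵: (u⁴) · u = u⁵

Answer: u⁵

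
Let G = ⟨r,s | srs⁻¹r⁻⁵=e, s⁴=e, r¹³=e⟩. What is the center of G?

An element z ∈ Z(G) iff z commutes with every generator.
For example e is central: e·r = r = r·e; e·s = s = s·e.
Whereas r ∉ Z(G) since r·s = rs ≠ r⁵s = s·r.
Checking each of the 52 elements this way gives Z(G) = {e}, of order 1.

Answer: {e}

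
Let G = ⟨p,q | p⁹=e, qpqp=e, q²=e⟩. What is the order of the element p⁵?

Compute successive powers until reaching e:
  (p⁵)¹ = p⁵, (p⁵)² = p, (p⁵)³ = p⁶, (p⁵)⁴ = p², (p⁵)⁵ = p⁷, (p⁵)⁶ = p³, (p⁵)⁷ = p⁸, (p⁵)⁸ = p⁴, (p⁵)⁹ = e.
The smallest positive k with (p⁵)ᵏ = e is 9.

Answer: 9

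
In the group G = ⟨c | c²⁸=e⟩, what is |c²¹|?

Compute successive powers until reaching e:
  (c²¹)¹ = c²¹, (c²¹)² = c¹⁴, (c²¹)³ = c⁷, (c²¹)⁴ = e.
The smallest positive k with (c²¹)ᵏ = e is 4.

Answer: 4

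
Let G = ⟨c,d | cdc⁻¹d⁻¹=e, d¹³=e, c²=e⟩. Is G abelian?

Each pair of generators commutes: c·d = cd = d·c. Since the generators pairwise commute, every element of G commutes with every other, so G is abelian.

Answer: Yes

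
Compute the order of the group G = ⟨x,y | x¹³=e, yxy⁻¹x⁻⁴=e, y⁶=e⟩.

Enumerate words in the generators, reducing via the relations: the distinct elements are
  {e, x, y, xy, x², x³, x⁴, x⁵, x⁶, x⁷, x⁸, x⁹, y², y³, y⁴, y⁵, xy², xy³, xy⁴, xy⁵, x²y, x³y, x¹², x¹¹, x¹⁰, x⁴y, x⁵y, x⁶y, x⁷y, x⁸y, x⁹y, x²y², x²y³, x²y⁴, x²y⁵, x³y², x³y³, x³y⁴, x³y⁵, x¹²y, x¹¹y, x¹⁰y, x⁴y², x⁴y³, x⁴y⁴, x⁴y⁵, x⁵y², x⁵y³, x⁵y⁴, x⁵y⁵, x⁶y², x⁶y³, x⁶y⁴, x⁶y⁵, x⁷y², x⁷y³, x⁷y⁴, x⁷y⁵, x⁸y², x⁸y³, x⁸y⁴, x⁸y⁵, x⁹y², x⁹y³, x⁹y⁴, x⁹y⁵, x¹²y², x¹²y³, x¹²y⁴, x¹²y⁵, x¹¹y², x¹¹y³, x¹¹y⁴, x¹¹y⁵, x¹⁰y², x¹⁰y³, x¹⁰y⁴, x¹⁰y⁵}.
No further products give new elements, so |G| = 78.

Answer: 78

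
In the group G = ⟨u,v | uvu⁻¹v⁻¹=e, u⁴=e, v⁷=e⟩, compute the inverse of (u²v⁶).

The order of (u²v⁶) is 14 (smallest k with (u²v⁶)ᵏ = e), so (u²v⁶)⁻¹ = (u²v⁶)¹³ = u²v.
Check: (u²v⁶) · (u²v) → (u²v⁶) · u² = v⁶;   (v⁶) · v = e, giving e as required.

Answer: u²v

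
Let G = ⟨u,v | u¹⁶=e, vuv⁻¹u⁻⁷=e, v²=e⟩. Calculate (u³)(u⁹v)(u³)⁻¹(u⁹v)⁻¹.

[(u³), (u⁹v)] = (u³)·(u⁹v)·(u³)⁻¹·(u⁹v)⁻¹.
  (u³) · (u⁹v) = u¹²v
  (u¹²v) · (u¹³) = u⁷v
  (u⁷v) · (uv) = u¹⁴

Answer: u¹⁴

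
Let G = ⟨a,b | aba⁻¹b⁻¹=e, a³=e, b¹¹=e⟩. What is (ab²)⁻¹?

The order of (ab²) is 33 (smallest k with (ab²)ᵏ = e), so (ab²)⁻¹ = (ab²)³² = a²b⁹.
Check: (ab²) · (a²b⁹) → (ab²) · a² = b²;   (b²) · b⁹ = e, giving e as required.

Answer: a²b⁹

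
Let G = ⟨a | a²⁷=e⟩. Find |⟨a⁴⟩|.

|⟨a⁴⟩| equals the order of a⁴. Compute successive powers until reaching e:
  (a⁴)¹ = a⁴, (a⁴)² = a⁸, (a⁴)³ = a¹², (a⁴)⁴ = a¹⁶, (a⁴)⁵ = a²⁰, (a⁴)⁶ = a²⁴, (a⁴)⁷ = a, (a⁴)⁸ = a⁵, (a⁴)⁹ = a⁹, (a⁴)¹⁰ = a¹³, (a⁴)¹¹ = a¹⁷, (a⁴)¹² = a²¹, (a⁴)¹³ = a²⁵, (a⁴)¹⁴ = a², (a⁴)¹⁵ = a⁶, (a⁴)¹⁶ = a¹⁰, (a⁴)¹⁷ = a¹⁴, (a⁴)¹⁸ = a¹⁸, (a⁴)¹⁹ = a²², (a⁴)²⁰ = a²⁶, (a⁴)²¹ = a³, (a⁴)²² = a⁷, (a⁴)²³ = a¹¹, (a⁴)²⁴ = a¹⁵, (a⁴)²⁵ = a¹⁹, (a⁴)²⁶ = a²³, (a⁴)²⁷ = e.
The smallest positive k with (a⁴)ᵏ = e is 27, so |⟨a⁴⟩| = 27.

Answer: 27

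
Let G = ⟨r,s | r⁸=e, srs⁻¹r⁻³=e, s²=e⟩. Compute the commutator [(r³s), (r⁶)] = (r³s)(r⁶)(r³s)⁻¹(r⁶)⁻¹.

[(r³s), (r⁶)] = (r³s)·(r⁶)·(r³s)⁻¹·(r⁶)⁻¹.
  (r³s) · (r⁶) = r⁵s
  (r⁵s) · (r⁷s) = r²
  (r²) · (r²) = r⁴

Answer: r⁴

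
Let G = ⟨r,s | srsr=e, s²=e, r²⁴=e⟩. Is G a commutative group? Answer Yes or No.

r·s = rs but s·r = r²³s, so r·s ≠ s·r and G is not abelian.

Answer: No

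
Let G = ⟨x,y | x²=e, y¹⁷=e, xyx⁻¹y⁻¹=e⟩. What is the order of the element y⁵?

Compute successive powers until reaching e:
  (y⁵)¹ = y⁵, (y⁵)² = y¹⁰, (y⁵)³ = y¹⁵, (y⁵)⁴ = y³, (y⁵)⁵ = y⁸, (y⁵)⁶ = y¹³, (y⁵)⁷ = y, (y⁵)⁸ = y⁶, (y⁵)⁹ = y¹¹, (y⁵)¹⁰ = y¹⁶, (y⁵)¹¹ = y⁴, (y⁵)¹² = y⁹, (y⁵)¹³ = y¹⁴, (y⁵)¹⁴ = y², (y⁵)¹⁵ = y⁷, (y⁵)¹⁶ = y¹², (y⁵)¹⁷ = e.
The smallest positive k with (y⁵)ᵏ = e is 17.

Answer: 17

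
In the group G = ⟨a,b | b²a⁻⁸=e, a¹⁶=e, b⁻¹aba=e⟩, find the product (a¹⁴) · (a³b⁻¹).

Compute (a¹⁴) · (a³b⁻¹) by multiplying left to right and reducing via the relations at each step:
  (a¹⁴) · a³ = a
  a · b⁻¹ = ab⁻¹

Answer: ab⁻¹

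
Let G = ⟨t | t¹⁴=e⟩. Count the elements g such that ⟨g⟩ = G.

G is cyclic of order 14. An element generates G iff its order is 14, and a cyclic group of order 14 has exactly φ(14) = 6 such elements.

Answer: 6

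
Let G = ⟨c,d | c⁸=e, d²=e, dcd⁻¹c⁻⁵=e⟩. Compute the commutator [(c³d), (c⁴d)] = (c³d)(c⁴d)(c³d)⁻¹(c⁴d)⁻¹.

[(c³d), (c⁴d)] = (c³d)·(c⁴d)·(c³d)⁻¹·(c⁴d)⁻¹.
  (c³d) · (c⁴d) = c⁷
  (c⁷) · (cd) = d
  d · (c⁴d) = c⁴

Answer: c⁴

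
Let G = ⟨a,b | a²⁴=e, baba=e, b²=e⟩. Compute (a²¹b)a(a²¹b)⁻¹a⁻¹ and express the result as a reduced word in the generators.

[(a²¹b), a] = (a²¹b)·a·(a²¹b)⁻¹·a⁻¹.
  (a²¹b) · a = a²⁰b
  (a²⁰b) · (a²¹b) = a²³
  (a²³) · (a²³) = a²²

Answer: a²²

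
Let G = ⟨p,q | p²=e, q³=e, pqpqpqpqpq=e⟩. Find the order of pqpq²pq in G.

Compute successive powers until reaching e:
  (pqpq²pq)¹ = pqpq²pq, (pqpq²pq)² = q²pqpq²p, (pqpq²pq)³ = e.
The smallest positive k with (pqpq²pq)ᵏ = e is 3.

Answer: 3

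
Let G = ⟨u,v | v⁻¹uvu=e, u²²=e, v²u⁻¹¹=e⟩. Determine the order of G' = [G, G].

G' = [G, G] is generated by all commutators. The generator-pair commutators are: [u, v] = u².
The subgroup they normally generate is {e, u², u⁴, u⁶, u⁸, u¹⁰, u¹², u¹⁴, u¹⁶, u¹⁸, u²⁰}, of order 11.
Check: |G/G'| = 44/11 = 4 is the order of the abelianisation.

Answer: 11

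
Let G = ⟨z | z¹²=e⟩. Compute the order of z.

Compute successive powers until reaching e:
  z¹ = z, z² = z², z³ = z³, z⁴ = z⁴, z⁵ = z⁵, z⁶ = z⁶, z⁷ = z⁷, z⁸ = z⁸, z⁹ = z⁹, z¹⁰ = z¹⁰, z¹¹ = z¹¹, z¹² = e.
The smallest positive k with zᵏ = e is 12.

Answer: 12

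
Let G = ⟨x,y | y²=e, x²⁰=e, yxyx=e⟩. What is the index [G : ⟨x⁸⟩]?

First find ord(x⁸) by computing successive powers:
  (x⁸)¹ = x⁸, (x⁸)² = x¹⁶, (x⁸)³ = x⁴, (x⁸)⁴ = x¹², (x⁸)⁵ = e.
So |⟨x⁸⟩| = ord(x⁸) = 5. With |G| = 40, by Lagrange [G : ⟨x⁸⟩] = 40/5 = 8.

Answer: 8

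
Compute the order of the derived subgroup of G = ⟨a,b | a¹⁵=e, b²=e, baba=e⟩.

G' = [G, G] is generated by all commutators. The generator-pair commutators are: [a, b] = a².
The subgroup they normally generate is {e, a, a², a³, a⁴, a⁵, a⁶, a⁷, a⁸, a⁹, a¹⁰, a¹¹, a¹², a¹³, a¹⁴}, of order 15.
Check: |G/G'| = 30/15 = 2 is the order of the abelianisation.

Answer: 15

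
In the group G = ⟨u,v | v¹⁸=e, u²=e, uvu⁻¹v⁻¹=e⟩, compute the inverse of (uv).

The order of (uv) is 18 (smallest k with (uv)ᵏ = e), so (uv)⁻¹ = (uv)¹⁷ = uv¹⁷.
Check: (uv) · (uv¹⁷) → (uv) · u = v;   v · v¹⁷ = e, giving e as required.

Answer: uv¹⁷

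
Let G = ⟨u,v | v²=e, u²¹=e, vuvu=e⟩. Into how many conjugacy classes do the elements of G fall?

The conjugacy classes (representative and size) are:
  [e] (size 1), [u²⁰] (size 2), [u²] (size 2), [u³] (size 2), [u¹⁷] (size 2), [u⁵] (size 2), [u⁶] (size 2), [u⁷] (size 2), [u⁸] (size 2), [u⁹] (size 2), [u¹⁰] (size 2), [v] (size 21).
Class equation: 1 + 2 + 2 + 2 + 2 + 2 + 2 + 2 + 2 + 2 + 2 + 21 = 42 = |G|. So G has 12 conjugacy classes.

Answer: 12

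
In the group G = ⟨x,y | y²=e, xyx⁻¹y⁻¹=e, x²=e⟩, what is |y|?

Compute successive powers until reaching e:
  y¹ = y, y² = e.
The smallest positive k with yᵏ = e is 2.

Answer: 2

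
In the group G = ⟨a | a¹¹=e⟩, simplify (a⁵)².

Compute successive powers of (a⁵), reducing at each step:
  (a⁵)²: (a⁵) · a⁵ = a¹⁰

Answer: a¹⁰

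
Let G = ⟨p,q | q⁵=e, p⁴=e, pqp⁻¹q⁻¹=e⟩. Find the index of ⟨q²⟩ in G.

First find ord(q²) by computing successive powers:
  (q²)¹ = q², (q²)² = q⁴, (q²)³ = q, (q²)⁴ = q³, (q²)⁵ = e.
So |⟨q²⟩| = ord(q²) = 5. With |G| = 20, by Lagrange [G : ⟨q²⟩] = 20/5 = 4.

Answer: 4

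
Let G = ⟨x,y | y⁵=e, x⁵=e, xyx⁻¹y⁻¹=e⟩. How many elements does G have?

Enumerate words in the generators, reducing via the relations: the distinct elements are
  {e, x, y, xy, x², x³, x⁴, y², y³, y⁴, xy², xy³, xy⁴, x²y, x³y, x⁴y, x²y², x²y³, x²y⁴, x³y², x³y³, x³y⁴, x⁴y², x⁴y³, x⁴y⁴}.
No further products give new elements, so |G| = 25.

Answer: 25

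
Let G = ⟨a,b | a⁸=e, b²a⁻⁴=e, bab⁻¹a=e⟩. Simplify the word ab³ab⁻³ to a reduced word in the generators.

Multiply left to right, reducing at each step:
  a · b³ = ab⁻¹
  (ab⁻¹) · a = b⁻¹
  (b⁻¹) · b⁻³ = e

Answer: e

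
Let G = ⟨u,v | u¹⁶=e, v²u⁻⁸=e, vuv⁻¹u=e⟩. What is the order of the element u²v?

Compute successive powers until reaching e:
  (u²v)¹ = u²v, (u²v)² = u⁸, (u²v)³ = u²v⁻¹, (u²v)⁴ = e.
The smallest positive k with (u²v)ᵏ = e is 4.

Answer: 4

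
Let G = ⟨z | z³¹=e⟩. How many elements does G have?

G is generated by a single element, so G is cyclic. The relator gives z³¹ = e and no smaller power is forced to be e, so the 31 powers {e, z, z², z³, z⁴, z⁵, z⁶, z⁷, z⁸, z⁹, z²², z²³, z²¹, z²⁰, z²⁴, z²⁵, z²⁶, z²⁷, z²⁸, z²⁹, z³⁰, z¹², z¹³, z¹¹, z¹⁰, z¹⁴, z¹⁵, z¹⁶, z¹⁷, z¹⁸, z¹⁹} are distinct. Hence |G| = 31.

Answer: 31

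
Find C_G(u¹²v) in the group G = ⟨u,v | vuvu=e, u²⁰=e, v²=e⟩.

⟨u¹²v⟩ ⊆ C_G(u¹²v) since powers of u¹²v commute with u¹²v; so |C_G(u¹²v)| ≥ |⟨u¹²v⟩| = 2.
By orbit–stabilizer, |C_G(u¹²v)| = |G| / |conj. class of u¹²v| = 40 / 10 = 4.
The 4 elements commuting with u¹²v are {e, u¹⁰, u²v, u¹²v}.

Answer: {e, u¹⁰, u²v, u¹²v}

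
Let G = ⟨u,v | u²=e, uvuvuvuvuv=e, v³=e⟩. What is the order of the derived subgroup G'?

G' = [G, G] is generated by all commutators. The generator-pair commutators are: [u, v] = uvuv².
The subgroup they normally generate is {e, u, v, v², uv, uvu, uvuv, uvuvu, v²uv²u, v²uv², v²u, uv², vu, vuv, vuvu, uv²uv²u, uv²uv², uv²u, v²uv, v²uvu, v²uvuv, vuv²uv², vuv²u, vuv², uvuv², uv²uv, uv²uvu, uv²uvuv, uvuv²uv², uvuv²u, v²uv²uv, uvuv²uv, uvuv²uvu, uvuv²uvuv, v²uv²uvuv², v²uv²uvu, v²uv²uvuv, v²uvuv²uv², v²uvuv²u, v²uvuv², vuvuv², vuv²uv, vuv²uvu, vuv²uvuv, vuvuv²uv², vuvuv²u, vuvuv²uv, uv²uvuv²uv², uv²uvuv²u, uv²uvuv², v²uvuv²uv, v²uvuv²uvu, vuv²uvuv²u, vuv²uvuv², uv²uvuv²uv, uv²uvuv²uvu, uvuv²uvuv²u, uvuv²uvuv², uvuv²uvuv²uv, vuv²uvuv²uv}, of order 60.
Check: |G/G'| = 60/60 = 1 is the order of the abelianisation.

Answer: 60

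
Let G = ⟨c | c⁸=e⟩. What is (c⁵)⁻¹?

The order of (c⁵) is 8 (smallest k with (c⁵)ᵏ = e), so (c⁵)⁻¹ = (c⁵)⁷ = c³.
Check: (c⁵) · (c³) → (c⁵) · c³ = e, giving e as required.

Answer: c³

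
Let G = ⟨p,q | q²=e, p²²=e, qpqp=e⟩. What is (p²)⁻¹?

The order of (p²) is 11 (smallest k with (p²)ᵏ = e), so (p²)⁻¹ = (p²)¹⁰ = p²⁰.
Check: (p²) · (p²⁰) → (p²) · p²⁰ = e, giving e as required.

Answer: p²⁰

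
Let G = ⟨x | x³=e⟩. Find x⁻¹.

The order of x is 3 (smallest k with xᵏ = e), so x⁻¹ = x² = x².
Check: x · (x²) → x · x² = e, giving e as required.

Answer: x²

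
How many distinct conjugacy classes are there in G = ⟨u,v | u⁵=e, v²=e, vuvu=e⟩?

The conjugacy classes (representative and size) are:
  [e] (size 1), [u] (size 2), [u²] (size 2), [v] (size 5).
Class equation: 1 + 2 + 2 + 5 = 10 = |G|. So G has 4 conjugacy classes.

Answer: 4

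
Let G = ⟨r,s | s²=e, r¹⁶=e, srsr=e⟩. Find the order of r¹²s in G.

Compute successive powers until reaching e:
  (r¹²s)¹ = r¹²s, (r¹²s)² = e.
The smallest positive k with (r¹²s)ᵏ = e is 2.

Answer: 2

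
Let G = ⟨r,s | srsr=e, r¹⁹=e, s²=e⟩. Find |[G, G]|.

G' = [G, G] is generated by all commutators. The generator-pair commutators are: [r, s] = r².
The subgroup they normally generate is {e, r, r², r³, r⁴, r⁵, r⁶, r⁷, r⁸, r⁹, r¹⁰, r¹¹, r¹², r¹³, r¹⁴, r¹⁵, r¹⁶, r¹⁷, r¹⁸}, of order 19.
Check: |G/G'| = 38/19 = 2 is the order of the abelianisation.

Answer: 19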